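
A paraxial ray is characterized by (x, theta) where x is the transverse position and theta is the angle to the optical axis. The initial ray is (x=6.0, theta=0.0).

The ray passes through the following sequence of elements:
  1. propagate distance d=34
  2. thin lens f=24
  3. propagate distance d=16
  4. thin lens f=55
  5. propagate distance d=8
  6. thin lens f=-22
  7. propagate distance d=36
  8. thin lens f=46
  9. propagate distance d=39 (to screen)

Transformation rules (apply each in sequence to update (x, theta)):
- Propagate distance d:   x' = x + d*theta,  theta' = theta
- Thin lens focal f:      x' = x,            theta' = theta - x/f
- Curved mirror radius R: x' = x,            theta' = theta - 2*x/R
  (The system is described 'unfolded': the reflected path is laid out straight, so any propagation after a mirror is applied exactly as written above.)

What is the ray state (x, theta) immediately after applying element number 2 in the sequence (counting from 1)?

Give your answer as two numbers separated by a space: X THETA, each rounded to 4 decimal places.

Answer: 6.0000 -0.2500

Derivation:
Initial: x=6.0000 theta=0.0000
After 1 (propagate distance d=34): x=6.0000 theta=0.0000
After 2 (thin lens f=24): x=6.0000 theta=-0.2500
Rounded to 4 decimal places: x = 6.0000, theta = -0.2500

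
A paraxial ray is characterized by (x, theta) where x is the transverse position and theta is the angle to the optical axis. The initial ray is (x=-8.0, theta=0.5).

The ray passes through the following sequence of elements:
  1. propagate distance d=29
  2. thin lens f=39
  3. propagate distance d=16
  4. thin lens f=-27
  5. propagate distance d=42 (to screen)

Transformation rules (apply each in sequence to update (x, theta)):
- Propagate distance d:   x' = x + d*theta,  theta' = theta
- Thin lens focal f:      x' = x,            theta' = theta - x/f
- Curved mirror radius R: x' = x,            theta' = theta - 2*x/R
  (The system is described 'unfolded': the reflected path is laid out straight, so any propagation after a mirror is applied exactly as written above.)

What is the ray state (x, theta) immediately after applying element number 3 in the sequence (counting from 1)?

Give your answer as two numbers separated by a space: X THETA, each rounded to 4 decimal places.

Initial: x=-8.0000 theta=0.5000
After 1 (propagate distance d=29): x=6.5000 theta=0.5000
After 2 (thin lens f=39): x=6.5000 theta=1/3 (≈0.3333)
After 3 (propagate distance d=16): x=71/6 (≈11.8333) theta=1/3 (≈0.3333)
Rounded to 4 decimal places: x = 11.8333, theta = 0.3333

Answer: 11.8333 0.3333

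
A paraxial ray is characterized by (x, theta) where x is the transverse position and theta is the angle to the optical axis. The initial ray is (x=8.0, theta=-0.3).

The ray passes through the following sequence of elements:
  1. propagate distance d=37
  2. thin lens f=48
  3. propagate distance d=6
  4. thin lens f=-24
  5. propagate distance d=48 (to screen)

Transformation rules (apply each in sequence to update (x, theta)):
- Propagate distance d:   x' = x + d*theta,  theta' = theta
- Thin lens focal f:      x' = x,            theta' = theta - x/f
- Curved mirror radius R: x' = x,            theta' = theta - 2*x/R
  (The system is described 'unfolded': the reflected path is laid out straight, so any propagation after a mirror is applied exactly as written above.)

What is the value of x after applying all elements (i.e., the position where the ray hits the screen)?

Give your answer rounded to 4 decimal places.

Initial: x=8.0000 theta=-0.3000
After 1 (propagate distance d=37): x=-3.1000 theta=-0.3000
After 2 (thin lens f=48): x=-3.1000 theta=-113/480 (≈-0.2354)
After 3 (propagate distance d=6): x=-4.5125 theta=-113/480 (≈-0.2354)
After 4 (thin lens f=-24): x=-4.5125 theta=-271/640 (≈-0.4234)
After 5 (propagate distance d=48 (to screen)): x=-24.8375 theta=-271/640 (≈-0.4234)
Rounded to 4 decimal places: x = -24.8375

Answer: -24.8375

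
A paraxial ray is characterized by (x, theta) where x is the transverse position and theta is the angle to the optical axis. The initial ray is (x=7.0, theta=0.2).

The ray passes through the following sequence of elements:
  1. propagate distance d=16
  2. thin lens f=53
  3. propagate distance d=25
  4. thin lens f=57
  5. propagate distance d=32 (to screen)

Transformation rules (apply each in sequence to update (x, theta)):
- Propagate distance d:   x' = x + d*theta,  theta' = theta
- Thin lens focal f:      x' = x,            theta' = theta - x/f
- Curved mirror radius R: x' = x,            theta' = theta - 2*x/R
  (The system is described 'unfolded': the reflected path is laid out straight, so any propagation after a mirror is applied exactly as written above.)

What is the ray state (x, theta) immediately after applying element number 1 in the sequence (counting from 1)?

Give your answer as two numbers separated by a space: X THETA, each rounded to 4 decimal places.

Answer: 10.2000 0.2000

Derivation:
Initial: x=7.0000 theta=0.2000
After 1 (propagate distance d=16): x=10.2000 theta=0.2000
Rounded to 4 decimal places: x = 10.2000, theta = 0.2000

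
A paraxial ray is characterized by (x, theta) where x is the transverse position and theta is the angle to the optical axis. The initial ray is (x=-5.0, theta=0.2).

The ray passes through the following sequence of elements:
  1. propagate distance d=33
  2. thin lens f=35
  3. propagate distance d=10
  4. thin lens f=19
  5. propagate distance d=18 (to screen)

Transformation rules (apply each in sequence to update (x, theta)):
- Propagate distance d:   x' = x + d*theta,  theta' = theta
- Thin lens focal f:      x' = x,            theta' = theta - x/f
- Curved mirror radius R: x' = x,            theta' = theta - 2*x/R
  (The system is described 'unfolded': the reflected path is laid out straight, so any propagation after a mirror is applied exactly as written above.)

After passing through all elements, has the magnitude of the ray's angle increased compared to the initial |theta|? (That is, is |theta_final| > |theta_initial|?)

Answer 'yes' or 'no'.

Initial: x=-5.0000 theta=0.2000
After 1 (propagate distance d=33): x=1.6000 theta=0.2000
After 2 (thin lens f=35): x=1.6000 theta=27/175 (≈0.1543)
After 3 (propagate distance d=10): x=22/7 (≈3.1429) theta=27/175 (≈0.1543)
After 4 (thin lens f=19): x=22/7 (≈3.1429) theta=-37/3325 (≈-0.0111)
After 5 (propagate distance d=18 (to screen)): x=9784/3325 (≈2.9426) theta=-37/3325 (≈-0.0111)
|theta_initial|=0.2000 |theta_final|=37/3325 (≈0.0111) -> not increased

Answer: no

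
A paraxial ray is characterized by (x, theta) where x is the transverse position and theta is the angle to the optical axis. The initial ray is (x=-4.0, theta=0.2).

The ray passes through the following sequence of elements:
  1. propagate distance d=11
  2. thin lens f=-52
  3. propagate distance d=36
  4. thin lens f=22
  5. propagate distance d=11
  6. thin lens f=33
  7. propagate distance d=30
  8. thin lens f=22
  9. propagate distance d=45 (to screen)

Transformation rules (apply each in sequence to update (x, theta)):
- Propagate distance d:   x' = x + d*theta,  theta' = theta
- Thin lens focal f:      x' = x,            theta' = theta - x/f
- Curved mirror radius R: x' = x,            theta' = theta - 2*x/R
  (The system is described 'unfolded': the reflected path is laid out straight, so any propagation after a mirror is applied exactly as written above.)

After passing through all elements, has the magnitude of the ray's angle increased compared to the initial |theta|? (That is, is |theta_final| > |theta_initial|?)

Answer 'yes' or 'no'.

Answer: no

Derivation:
Initial: x=-4.0000 theta=0.2000
After 1 (propagate distance d=11): x=-1.8000 theta=0.2000
After 2 (thin lens f=-52): x=-1.8000 theta=43/260 (≈0.1654)
After 3 (propagate distance d=36): x=54/13 (≈4.1538) theta=43/260 (≈0.1654)
After 4 (thin lens f=22): x=54/13 (≈4.1538) theta=-67/2860 (≈-0.0234)
After 5 (propagate distance d=11): x=1013/260 (≈3.8962) theta=-67/2860 (≈-0.0234)
After 6 (thin lens f=33): x=1013/260 (≈3.8962) theta=-607/4290 (≈-0.1415)
After 7 (propagate distance d=30): x=-997/2860 (≈-0.3486) theta=-607/4290 (≈-0.1415)
After 8 (thin lens f=22): x=-997/2860 (≈-0.3486) theta=-23717/188760 (≈-0.1256)
After 9 (propagate distance d=45 (to screen)): x=-29053/4840 (≈-6.0027) theta=-23717/188760 (≈-0.1256)
|theta_initial|=0.2000 |theta_final|=23717/188760 (≈0.1256) -> not increased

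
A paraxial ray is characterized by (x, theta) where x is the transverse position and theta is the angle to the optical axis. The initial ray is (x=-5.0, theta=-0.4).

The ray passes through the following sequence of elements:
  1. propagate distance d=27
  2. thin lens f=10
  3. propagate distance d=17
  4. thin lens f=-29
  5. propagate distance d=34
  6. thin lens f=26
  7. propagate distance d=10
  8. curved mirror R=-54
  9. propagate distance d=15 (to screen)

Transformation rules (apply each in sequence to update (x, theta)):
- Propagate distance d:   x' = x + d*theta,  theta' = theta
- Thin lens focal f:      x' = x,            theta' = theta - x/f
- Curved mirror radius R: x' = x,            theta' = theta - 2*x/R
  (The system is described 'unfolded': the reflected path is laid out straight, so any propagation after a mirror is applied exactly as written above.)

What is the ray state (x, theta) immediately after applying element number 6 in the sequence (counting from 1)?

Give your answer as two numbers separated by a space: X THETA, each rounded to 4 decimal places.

Answer: 49.3745 -0.5721

Derivation:
Initial: x=-5.0000 theta=-0.4000
After 1 (propagate distance d=27): x=-15.8000 theta=-0.4000
After 2 (thin lens f=10): x=-15.8000 theta=1.1800
After 3 (propagate distance d=17): x=4.2600 theta=1.1800
After 4 (thin lens f=-29): x=4.2600 theta=962/725 (≈1.3269)
After 5 (propagate distance d=34): x=71593/1450 (≈49.3745) theta=962/725 (≈1.3269)
After 6 (thin lens f=26): x=71593/1450 (≈49.3745) theta=-21569/37700 (≈-0.5721)
Rounded to 4 decimal places: x = 49.3745, theta = -0.5721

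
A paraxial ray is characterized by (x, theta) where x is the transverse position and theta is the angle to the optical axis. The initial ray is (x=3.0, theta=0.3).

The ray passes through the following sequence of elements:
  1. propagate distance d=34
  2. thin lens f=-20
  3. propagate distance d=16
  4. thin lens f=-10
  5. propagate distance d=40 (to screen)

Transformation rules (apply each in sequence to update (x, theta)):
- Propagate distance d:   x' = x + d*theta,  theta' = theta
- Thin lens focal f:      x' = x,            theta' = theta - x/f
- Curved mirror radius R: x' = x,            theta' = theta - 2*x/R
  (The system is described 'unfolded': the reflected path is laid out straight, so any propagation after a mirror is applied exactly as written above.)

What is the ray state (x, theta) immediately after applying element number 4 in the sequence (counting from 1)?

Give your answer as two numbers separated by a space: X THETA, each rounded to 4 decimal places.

Initial: x=3.0000 theta=0.3000
After 1 (propagate distance d=34): x=13.2000 theta=0.3000
After 2 (thin lens f=-20): x=13.2000 theta=0.9600
After 3 (propagate distance d=16): x=28.5600 theta=0.9600
After 4 (thin lens f=-10): x=28.5600 theta=3.8160
Rounded to 4 decimal places: x = 28.5600, theta = 3.8160

Answer: 28.5600 3.8160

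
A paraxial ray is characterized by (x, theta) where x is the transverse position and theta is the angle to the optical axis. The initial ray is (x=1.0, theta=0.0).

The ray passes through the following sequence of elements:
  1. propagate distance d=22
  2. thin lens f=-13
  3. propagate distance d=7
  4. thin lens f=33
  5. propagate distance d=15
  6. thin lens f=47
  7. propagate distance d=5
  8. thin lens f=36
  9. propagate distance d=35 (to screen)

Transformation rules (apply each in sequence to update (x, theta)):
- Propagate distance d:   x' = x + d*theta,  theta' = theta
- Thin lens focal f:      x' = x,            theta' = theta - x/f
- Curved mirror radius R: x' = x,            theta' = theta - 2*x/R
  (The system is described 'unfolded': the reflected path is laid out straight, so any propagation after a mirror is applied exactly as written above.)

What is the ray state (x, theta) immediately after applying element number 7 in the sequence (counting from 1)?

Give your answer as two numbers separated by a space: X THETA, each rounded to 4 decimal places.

Answer: 1.9325 -0.0121

Derivation:
Initial: x=1.0000 theta=0.0000
After 1 (propagate distance d=22): x=1.0000 theta=0.0000
After 2 (thin lens f=-13): x=1.0000 theta=1/13 (≈0.0769)
After 3 (propagate distance d=7): x=20/13 (≈1.5385) theta=1/13 (≈0.0769)
After 4 (thin lens f=33): x=20/13 (≈1.5385) theta=1/33 (≈0.0303)
After 5 (propagate distance d=15): x=285/143 (≈1.9930) theta=1/33 (≈0.0303)
After 6 (thin lens f=47): x=285/143 (≈1.9930) theta=-244/20163 (≈-0.0121)
After 7 (propagate distance d=5): x=38965/20163 (≈1.9325) theta=-244/20163 (≈-0.0121)
Rounded to 4 decimal places: x = 1.9325, theta = -0.0121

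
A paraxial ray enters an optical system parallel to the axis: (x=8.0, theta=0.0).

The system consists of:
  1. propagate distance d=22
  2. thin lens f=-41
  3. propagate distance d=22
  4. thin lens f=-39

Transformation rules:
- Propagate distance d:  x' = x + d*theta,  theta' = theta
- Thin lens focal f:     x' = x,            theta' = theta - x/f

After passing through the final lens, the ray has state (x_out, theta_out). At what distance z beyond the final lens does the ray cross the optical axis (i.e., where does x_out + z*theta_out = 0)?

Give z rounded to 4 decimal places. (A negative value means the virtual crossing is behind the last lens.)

Answer: -24.0882

Derivation:
Initial: x=8.0000 theta=0.0000
After 1 (propagate distance d=22): x=8.0000 theta=0.0000
After 2 (thin lens f=-41): x=8.0000 theta=8/41 (≈0.1951)
After 3 (propagate distance d=22): x=504/41 (≈12.2927) theta=8/41 (≈0.1951)
After 4 (thin lens f=-39): x=504/41 (≈12.2927) theta=272/533 (≈0.5103)
z_focus = -x_out/theta_out = -(504/41)/(272/533) = -819/34 ≈ -24.0882
Rounded to 4 decimal places: z = -24.0882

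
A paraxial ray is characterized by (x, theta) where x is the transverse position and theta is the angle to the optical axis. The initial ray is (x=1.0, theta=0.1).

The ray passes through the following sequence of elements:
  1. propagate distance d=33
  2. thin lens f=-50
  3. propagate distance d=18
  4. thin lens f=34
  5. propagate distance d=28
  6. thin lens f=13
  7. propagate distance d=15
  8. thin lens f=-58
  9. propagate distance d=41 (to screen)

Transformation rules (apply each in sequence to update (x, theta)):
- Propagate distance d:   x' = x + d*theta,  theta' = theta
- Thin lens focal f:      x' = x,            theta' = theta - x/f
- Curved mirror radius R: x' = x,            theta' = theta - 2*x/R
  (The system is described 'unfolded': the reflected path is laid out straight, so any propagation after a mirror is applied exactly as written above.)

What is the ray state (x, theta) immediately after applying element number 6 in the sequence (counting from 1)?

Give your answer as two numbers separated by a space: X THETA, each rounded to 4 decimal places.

Initial: x=1.0000 theta=0.1000
After 1 (propagate distance d=33): x=4.3000 theta=0.1000
After 2 (thin lens f=-50): x=4.3000 theta=0.1860
After 3 (propagate distance d=18): x=7.6480 theta=0.1860
After 4 (thin lens f=34): x=7.6480 theta=-331/8500 (≈-0.0389)
After 5 (propagate distance d=28): x=2787/425 (≈6.5576) theta=-331/8500 (≈-0.0389)
After 6 (thin lens f=13): x=2787/425 (≈6.5576) theta=-60043/110500 (≈-0.5434)
Rounded to 4 decimal places: x = 6.5576, theta = -0.5434

Answer: 6.5576 -0.5434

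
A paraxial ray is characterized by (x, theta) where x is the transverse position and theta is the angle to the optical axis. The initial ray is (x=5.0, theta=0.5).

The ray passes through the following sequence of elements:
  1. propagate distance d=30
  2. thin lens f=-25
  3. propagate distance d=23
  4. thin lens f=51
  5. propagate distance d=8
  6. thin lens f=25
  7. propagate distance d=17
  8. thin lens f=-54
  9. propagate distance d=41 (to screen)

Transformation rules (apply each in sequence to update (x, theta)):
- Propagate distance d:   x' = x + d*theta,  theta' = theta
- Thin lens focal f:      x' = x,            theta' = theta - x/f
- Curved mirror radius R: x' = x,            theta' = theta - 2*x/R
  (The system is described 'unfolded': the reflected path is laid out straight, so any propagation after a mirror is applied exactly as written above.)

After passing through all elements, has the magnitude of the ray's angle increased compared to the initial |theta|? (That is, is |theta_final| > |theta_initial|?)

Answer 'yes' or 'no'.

Initial: x=5.0000 theta=0.5000
After 1 (propagate distance d=30): x=20.0000 theta=0.5000
After 2 (thin lens f=-25): x=20.0000 theta=1.3000
After 3 (propagate distance d=23): x=49.9000 theta=1.3000
After 4 (thin lens f=51): x=49.9000 theta=82/255 (≈0.3216)
After 5 (propagate distance d=8): x=26761/510 (≈52.4725) theta=82/255 (≈0.3216)
After 6 (thin lens f=25): x=26761/510 (≈52.4725) theta=-1333/750 (≈-1.7773)
After 7 (propagate distance d=17): x=47298/2125 (≈22.2579) theta=-1333/750 (≈-1.7773)
After 8 (thin lens f=-54): x=47298/2125 (≈22.2579) theta=-52217/38250 (≈-1.3652)
After 9 (propagate distance d=41 (to screen)): x=-1289533/38250 (≈-33.7133) theta=-52217/38250 (≈-1.3652)
|theta_initial|=0.5000 |theta_final|=52217/38250 (≈1.3652) -> increased

Answer: yes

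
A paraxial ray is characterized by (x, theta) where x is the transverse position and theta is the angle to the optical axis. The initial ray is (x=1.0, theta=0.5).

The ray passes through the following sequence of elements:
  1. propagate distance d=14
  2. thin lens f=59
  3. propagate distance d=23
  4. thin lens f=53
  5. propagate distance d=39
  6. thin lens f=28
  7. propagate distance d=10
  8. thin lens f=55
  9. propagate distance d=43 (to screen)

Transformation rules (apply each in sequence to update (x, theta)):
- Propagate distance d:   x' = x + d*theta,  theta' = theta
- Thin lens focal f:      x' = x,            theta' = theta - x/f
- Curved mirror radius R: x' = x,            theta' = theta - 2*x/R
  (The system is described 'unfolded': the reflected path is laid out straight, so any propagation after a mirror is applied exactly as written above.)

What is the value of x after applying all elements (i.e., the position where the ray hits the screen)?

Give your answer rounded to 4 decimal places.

Answer: -23.3707

Derivation:
Initial: x=1.0000 theta=0.5000
After 1 (propagate distance d=14): x=8.0000 theta=0.5000
After 2 (thin lens f=59): x=8.0000 theta=43/118 (≈0.3644)
After 3 (propagate distance d=23): x=1933/118 (≈16.3814) theta=43/118 (≈0.3644)
After 4 (thin lens f=53): x=1933/118 (≈16.3814) theta=173/3127 (≈0.0553)
After 5 (propagate distance d=39): x=115943/6254 (≈18.5390) theta=173/3127 (≈0.0553)
After 6 (thin lens f=28): x=115943/6254 (≈18.5390) theta=-106255/175112 (≈-0.6068)
After 7 (propagate distance d=10): x=1091927/87556 (≈12.4712) theta=-106255/175112 (≈-0.6068)
After 8 (thin lens f=55): x=1091927/87556 (≈12.4712) theta=-8027879/9631160 (≈-0.8335)
After 9 (propagate distance d=43 (to screen)): x=-32155261/1375880 (≈-23.3707) theta=-8027879/9631160 (≈-0.8335)
Rounded to 4 decimal places: x = -23.3707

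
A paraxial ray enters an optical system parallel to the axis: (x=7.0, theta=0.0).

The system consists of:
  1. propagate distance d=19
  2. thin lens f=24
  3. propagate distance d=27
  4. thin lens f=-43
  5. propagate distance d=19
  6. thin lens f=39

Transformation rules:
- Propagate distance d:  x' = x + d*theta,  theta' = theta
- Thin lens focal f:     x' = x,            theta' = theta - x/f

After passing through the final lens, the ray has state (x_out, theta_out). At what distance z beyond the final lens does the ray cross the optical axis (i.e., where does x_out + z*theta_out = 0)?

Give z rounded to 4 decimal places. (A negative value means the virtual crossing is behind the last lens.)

Initial: x=7.0000 theta=0.0000
After 1 (propagate distance d=19): x=7.0000 theta=0.0000
After 2 (thin lens f=24): x=7.0000 theta=-7/24 (≈-0.2917)
After 3 (propagate distance d=27): x=-0.8750 theta=-7/24 (≈-0.2917)
After 4 (thin lens f=-43): x=-0.8750 theta=-161/516 (≈-0.3120)
After 5 (propagate distance d=19): x=-7021/1032 (≈-6.8033) theta=-161/516 (≈-0.3120)
After 6 (thin lens f=39): x=-7021/1032 (≈-6.8033) theta=-5537/40248 (≈-0.1376)
z_focus = -x_out/theta_out = -(-7021/1032)/(-5537/40248) = -39117/791 ≈ -49.4526
Rounded to 4 decimal places: z = -49.4526

Answer: -49.4526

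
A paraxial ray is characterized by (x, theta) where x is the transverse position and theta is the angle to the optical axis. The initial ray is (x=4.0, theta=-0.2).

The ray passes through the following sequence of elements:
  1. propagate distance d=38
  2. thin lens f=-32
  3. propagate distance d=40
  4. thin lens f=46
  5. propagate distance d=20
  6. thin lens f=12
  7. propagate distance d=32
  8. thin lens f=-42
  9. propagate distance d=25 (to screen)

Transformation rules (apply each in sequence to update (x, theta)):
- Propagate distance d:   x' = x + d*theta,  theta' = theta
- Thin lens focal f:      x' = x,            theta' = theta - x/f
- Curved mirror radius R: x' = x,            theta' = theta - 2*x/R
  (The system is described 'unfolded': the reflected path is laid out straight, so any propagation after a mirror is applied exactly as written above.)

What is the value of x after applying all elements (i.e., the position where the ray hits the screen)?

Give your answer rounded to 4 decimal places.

Initial: x=4.0000 theta=-0.2000
After 1 (propagate distance d=38): x=-3.6000 theta=-0.2000
After 2 (thin lens f=-32): x=-3.6000 theta=-0.3125
After 3 (propagate distance d=40): x=-16.1000 theta=-0.3125
After 4 (thin lens f=46): x=-16.1000 theta=0.0375
After 5 (propagate distance d=20): x=-15.3500 theta=0.0375
After 6 (thin lens f=12): x=-15.3500 theta=79/60 (≈1.3167)
After 7 (propagate distance d=32): x=1607/60 (≈26.7833) theta=79/60 (≈1.3167)
After 8 (thin lens f=-42): x=1607/60 (≈26.7833) theta=985/504 (≈1.9544)
After 9 (propagate distance d=25 (to screen)): x=190619/2520 (≈75.6425) theta=985/504 (≈1.9544)
Rounded to 4 decimal places: x = 75.6425

Answer: 75.6425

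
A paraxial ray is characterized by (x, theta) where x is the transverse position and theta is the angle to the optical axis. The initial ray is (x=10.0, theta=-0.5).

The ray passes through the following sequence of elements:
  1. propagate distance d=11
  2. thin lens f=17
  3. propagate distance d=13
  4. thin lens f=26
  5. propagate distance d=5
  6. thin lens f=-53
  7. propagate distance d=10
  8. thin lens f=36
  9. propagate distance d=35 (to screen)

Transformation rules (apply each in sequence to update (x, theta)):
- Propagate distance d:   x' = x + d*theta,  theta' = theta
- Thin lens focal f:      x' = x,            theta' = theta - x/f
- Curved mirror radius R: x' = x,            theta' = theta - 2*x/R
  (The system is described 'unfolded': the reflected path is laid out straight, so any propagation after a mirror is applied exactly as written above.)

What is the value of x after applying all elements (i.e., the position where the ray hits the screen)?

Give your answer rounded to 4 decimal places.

Initial: x=10.0000 theta=-0.5000
After 1 (propagate distance d=11): x=4.5000 theta=-0.5000
After 2 (thin lens f=17): x=4.5000 theta=-13/17 (≈-0.7647)
After 3 (propagate distance d=13): x=-185/34 (≈-5.4412) theta=-13/17 (≈-0.7647)
After 4 (thin lens f=26): x=-185/34 (≈-5.4412) theta=-491/884 (≈-0.5554)
After 5 (propagate distance d=5): x=-7265/884 (≈-8.2183) theta=-491/884 (≈-0.5554)
After 6 (thin lens f=-53): x=-7265/884 (≈-8.2183) theta=-8322/11713 (≈-0.7105)
After 7 (propagate distance d=10): x=-55225/3604 (≈-15.3233) theta=-8322/11713 (≈-0.7105)
After 8 (thin lens f=36): x=-55225/3604 (≈-15.3233) theta=-480443/1686672 (≈-0.2848)
After 9 (propagate distance d=35 (to screen)): x=-42660805/1686672 (≈-25.2929) theta=-480443/1686672 (≈-0.2848)
Rounded to 4 decimal places: x = -25.2929

Answer: -25.2929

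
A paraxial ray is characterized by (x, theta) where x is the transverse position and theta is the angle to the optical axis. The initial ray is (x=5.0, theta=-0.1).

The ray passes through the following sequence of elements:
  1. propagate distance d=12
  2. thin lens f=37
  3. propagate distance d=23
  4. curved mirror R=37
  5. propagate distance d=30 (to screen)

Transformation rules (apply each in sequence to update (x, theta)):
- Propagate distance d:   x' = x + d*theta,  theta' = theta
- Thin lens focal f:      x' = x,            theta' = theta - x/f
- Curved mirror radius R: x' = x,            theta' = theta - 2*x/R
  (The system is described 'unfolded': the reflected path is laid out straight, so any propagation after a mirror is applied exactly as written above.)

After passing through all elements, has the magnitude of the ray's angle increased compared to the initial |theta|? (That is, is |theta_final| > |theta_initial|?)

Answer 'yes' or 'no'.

Initial: x=5.0000 theta=-0.1000
After 1 (propagate distance d=12): x=3.8000 theta=-0.1000
After 2 (thin lens f=37): x=3.8000 theta=-15/74 (≈-0.2027)
After 3 (propagate distance d=23): x=-319/370 (≈-0.8622) theta=-15/74 (≈-0.2027)
After 4 (curved mirror R=37): x=-319/370 (≈-0.8622) theta=-2137/13690 (≈-0.1561)
After 5 (propagate distance d=30 (to screen)): x=-75913/13690 (≈-5.5451) theta=-2137/13690 (≈-0.1561)
|theta_initial|=0.1000 |theta_final|=2137/13690 (≈0.1561) -> increased

Answer: yes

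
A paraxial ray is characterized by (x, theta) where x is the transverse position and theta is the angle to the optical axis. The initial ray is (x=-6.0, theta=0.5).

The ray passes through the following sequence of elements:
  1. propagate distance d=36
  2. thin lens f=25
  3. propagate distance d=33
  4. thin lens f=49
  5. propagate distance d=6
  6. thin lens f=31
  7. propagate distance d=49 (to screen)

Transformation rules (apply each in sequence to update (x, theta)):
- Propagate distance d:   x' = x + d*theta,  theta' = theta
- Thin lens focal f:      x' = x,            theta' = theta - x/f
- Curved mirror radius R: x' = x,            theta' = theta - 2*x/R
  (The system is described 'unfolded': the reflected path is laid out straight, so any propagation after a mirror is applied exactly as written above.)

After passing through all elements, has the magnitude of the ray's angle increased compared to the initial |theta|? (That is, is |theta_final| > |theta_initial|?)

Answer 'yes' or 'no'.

Initial: x=-6.0000 theta=0.5000
After 1 (propagate distance d=36): x=12.0000 theta=0.5000
After 2 (thin lens f=25): x=12.0000 theta=0.0200
After 3 (propagate distance d=33): x=12.6600 theta=0.0200
After 4 (thin lens f=49): x=12.6600 theta=-292/1225 (≈-0.2384)
After 5 (propagate distance d=6): x=27513/2450 (≈11.2298) theta=-292/1225 (≈-0.2384)
After 6 (thin lens f=31): x=27513/2450 (≈11.2298) theta=-45617/75950 (≈-0.6006)
After 7 (propagate distance d=49 (to screen)): x=-138233/7595 (≈-18.2005) theta=-45617/75950 (≈-0.6006)
|theta_initial|=0.5000 |theta_final|=45617/75950 (≈0.6006) -> increased

Answer: yes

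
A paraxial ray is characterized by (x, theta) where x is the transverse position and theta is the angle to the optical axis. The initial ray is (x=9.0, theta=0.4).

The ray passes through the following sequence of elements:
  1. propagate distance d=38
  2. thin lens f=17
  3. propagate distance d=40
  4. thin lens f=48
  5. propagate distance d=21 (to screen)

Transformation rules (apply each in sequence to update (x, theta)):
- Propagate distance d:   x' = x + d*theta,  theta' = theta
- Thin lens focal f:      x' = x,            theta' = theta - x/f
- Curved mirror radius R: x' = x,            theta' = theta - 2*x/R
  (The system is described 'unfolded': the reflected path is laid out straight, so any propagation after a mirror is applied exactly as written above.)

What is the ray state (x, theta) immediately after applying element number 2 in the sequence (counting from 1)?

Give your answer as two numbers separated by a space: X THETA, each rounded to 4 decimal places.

Answer: 24.2000 -1.0235

Derivation:
Initial: x=9.0000 theta=0.4000
After 1 (propagate distance d=38): x=24.2000 theta=0.4000
After 2 (thin lens f=17): x=24.2000 theta=-87/85 (≈-1.0235)
Rounded to 4 decimal places: x = 24.2000, theta = -1.0235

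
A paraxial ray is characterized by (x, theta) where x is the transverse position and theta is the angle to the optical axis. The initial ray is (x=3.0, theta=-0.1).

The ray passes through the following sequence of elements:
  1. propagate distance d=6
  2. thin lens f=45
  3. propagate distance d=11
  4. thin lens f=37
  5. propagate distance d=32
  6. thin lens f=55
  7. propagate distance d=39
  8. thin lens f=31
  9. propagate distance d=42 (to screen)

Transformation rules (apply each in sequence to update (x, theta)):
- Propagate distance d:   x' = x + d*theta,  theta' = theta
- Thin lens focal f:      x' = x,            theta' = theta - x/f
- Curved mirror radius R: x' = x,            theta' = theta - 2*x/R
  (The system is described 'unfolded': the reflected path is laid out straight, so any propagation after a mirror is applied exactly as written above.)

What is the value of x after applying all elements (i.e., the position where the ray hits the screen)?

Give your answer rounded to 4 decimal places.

Answer: -0.6912

Derivation:
Initial: x=3.0000 theta=-0.1000
After 1 (propagate distance d=6): x=2.4000 theta=-0.1000
After 2 (thin lens f=45): x=2.4000 theta=-23/150 (≈-0.1533)
After 3 (propagate distance d=11): x=107/150 (≈0.7133) theta=-23/150 (≈-0.1533)
After 4 (thin lens f=37): x=107/150 (≈0.7133) theta=-479/2775 (≈-0.1726)
After 5 (propagate distance d=32): x=-8899/1850 (≈-4.8103) theta=-479/2775 (≈-0.1726)
After 6 (thin lens f=55): x=-8899/1850 (≈-4.8103) theta=-2363/27750 (≈-0.0852)
After 7 (propagate distance d=39): x=-37607/4625 (≈-8.1312) theta=-2363/27750 (≈-0.0852)
After 8 (thin lens f=31): x=-37607/4625 (≈-8.1312) theta=152389/860250 (≈0.1771)
After 9 (propagate distance d=42 (to screen)): x=-99094/143375 (≈-0.6912) theta=152389/860250 (≈0.1771)
Rounded to 4 decimal places: x = -0.6912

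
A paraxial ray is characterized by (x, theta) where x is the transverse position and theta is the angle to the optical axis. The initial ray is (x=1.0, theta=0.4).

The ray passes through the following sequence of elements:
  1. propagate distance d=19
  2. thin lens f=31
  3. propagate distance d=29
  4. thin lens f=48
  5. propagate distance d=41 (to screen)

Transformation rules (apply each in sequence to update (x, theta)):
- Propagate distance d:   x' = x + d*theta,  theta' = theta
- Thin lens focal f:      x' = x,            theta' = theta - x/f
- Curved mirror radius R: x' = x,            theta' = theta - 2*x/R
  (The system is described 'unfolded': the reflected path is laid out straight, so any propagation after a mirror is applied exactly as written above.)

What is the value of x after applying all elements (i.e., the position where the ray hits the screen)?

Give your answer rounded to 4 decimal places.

Initial: x=1.0000 theta=0.4000
After 1 (propagate distance d=19): x=8.6000 theta=0.4000
After 2 (thin lens f=31): x=8.6000 theta=19/155 (≈0.1226)
After 3 (propagate distance d=29): x=1884/155 (≈12.1548) theta=19/155 (≈0.1226)
After 4 (thin lens f=48): x=1884/155 (≈12.1548) theta=-81/620 (≈-0.1306)
After 5 (propagate distance d=41 (to screen)): x=843/124 (≈6.7984) theta=-81/620 (≈-0.1306)
Rounded to 4 decimal places: x = 6.7984

Answer: 6.7984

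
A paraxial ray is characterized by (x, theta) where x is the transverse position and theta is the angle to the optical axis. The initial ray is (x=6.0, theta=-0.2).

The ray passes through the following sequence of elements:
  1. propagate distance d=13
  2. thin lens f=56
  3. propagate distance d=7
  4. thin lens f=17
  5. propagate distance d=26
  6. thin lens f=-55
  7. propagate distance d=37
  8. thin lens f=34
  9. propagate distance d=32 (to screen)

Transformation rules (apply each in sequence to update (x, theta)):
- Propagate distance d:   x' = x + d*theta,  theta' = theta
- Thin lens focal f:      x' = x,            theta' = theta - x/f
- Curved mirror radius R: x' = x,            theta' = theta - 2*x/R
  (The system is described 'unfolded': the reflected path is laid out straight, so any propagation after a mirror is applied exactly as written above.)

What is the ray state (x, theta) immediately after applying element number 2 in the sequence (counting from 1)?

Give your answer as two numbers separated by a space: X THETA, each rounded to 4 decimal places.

Initial: x=6.0000 theta=-0.2000
After 1 (propagate distance d=13): x=3.4000 theta=-0.2000
After 2 (thin lens f=56): x=3.4000 theta=-73/280 (≈-0.2607)
Rounded to 4 decimal places: x = 3.4000, theta = -0.2607

Answer: 3.4000 -0.2607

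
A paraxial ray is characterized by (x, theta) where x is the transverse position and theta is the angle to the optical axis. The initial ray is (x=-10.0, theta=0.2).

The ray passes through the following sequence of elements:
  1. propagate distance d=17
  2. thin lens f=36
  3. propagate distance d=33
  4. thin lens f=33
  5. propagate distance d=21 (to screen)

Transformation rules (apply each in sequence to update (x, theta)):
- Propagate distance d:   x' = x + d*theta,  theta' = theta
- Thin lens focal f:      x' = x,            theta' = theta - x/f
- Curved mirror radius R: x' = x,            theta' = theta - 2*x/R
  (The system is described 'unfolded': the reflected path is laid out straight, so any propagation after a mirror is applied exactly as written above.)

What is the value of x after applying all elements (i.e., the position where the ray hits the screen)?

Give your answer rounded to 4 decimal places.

Initial: x=-10.0000 theta=0.2000
After 1 (propagate distance d=17): x=-6.6000 theta=0.2000
After 2 (thin lens f=36): x=-6.6000 theta=23/60 (≈0.3833)
After 3 (propagate distance d=33): x=6.0500 theta=23/60 (≈0.3833)
After 4 (thin lens f=33): x=6.0500 theta=0.2000
After 5 (propagate distance d=21 (to screen)): x=10.2500 theta=0.2000
Rounded to 4 decimal places: x = 10.2500

Answer: 10.2500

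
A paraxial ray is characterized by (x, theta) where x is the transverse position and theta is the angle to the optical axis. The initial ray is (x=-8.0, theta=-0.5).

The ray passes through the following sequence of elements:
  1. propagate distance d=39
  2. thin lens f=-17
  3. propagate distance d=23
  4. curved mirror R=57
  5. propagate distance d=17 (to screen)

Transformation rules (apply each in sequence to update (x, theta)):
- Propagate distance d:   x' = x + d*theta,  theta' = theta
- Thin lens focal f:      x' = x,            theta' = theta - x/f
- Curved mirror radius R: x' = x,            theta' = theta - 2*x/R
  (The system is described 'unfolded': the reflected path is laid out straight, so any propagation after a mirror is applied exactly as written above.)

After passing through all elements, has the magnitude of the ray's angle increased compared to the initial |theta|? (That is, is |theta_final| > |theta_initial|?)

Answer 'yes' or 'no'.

Initial: x=-8.0000 theta=-0.5000
After 1 (propagate distance d=39): x=-27.5000 theta=-0.5000
After 2 (thin lens f=-17): x=-27.5000 theta=-36/17 (≈-2.1176)
After 3 (propagate distance d=23): x=-2591/34 (≈-76.2059) theta=-36/17 (≈-2.1176)
After 4 (curved mirror R=57): x=-2591/34 (≈-76.2059) theta=539/969 (≈0.5562)
After 5 (propagate distance d=17 (to screen)): x=-129361/1938 (≈-66.7497) theta=539/969 (≈0.5562)
|theta_initial|=0.5000 |theta_final|=539/969 (≈0.5562) -> increased

Answer: yes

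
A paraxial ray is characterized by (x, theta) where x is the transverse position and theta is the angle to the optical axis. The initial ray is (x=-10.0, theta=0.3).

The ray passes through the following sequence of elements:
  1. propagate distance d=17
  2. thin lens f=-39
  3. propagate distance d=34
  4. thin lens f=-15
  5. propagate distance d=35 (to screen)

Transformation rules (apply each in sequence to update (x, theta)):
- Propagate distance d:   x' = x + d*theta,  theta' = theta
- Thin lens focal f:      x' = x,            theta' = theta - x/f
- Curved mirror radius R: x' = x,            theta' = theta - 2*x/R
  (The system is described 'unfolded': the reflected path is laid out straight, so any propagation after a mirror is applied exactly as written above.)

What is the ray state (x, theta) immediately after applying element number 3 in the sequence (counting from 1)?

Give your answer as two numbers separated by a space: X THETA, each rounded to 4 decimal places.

Initial: x=-10.0000 theta=0.3000
After 1 (propagate distance d=17): x=-4.9000 theta=0.3000
After 2 (thin lens f=-39): x=-4.9000 theta=34/195 (≈0.1744)
After 3 (propagate distance d=34): x=401/390 (≈1.0282) theta=34/195 (≈0.1744)
Rounded to 4 decimal places: x = 1.0282, theta = 0.1744

Answer: 1.0282 0.1744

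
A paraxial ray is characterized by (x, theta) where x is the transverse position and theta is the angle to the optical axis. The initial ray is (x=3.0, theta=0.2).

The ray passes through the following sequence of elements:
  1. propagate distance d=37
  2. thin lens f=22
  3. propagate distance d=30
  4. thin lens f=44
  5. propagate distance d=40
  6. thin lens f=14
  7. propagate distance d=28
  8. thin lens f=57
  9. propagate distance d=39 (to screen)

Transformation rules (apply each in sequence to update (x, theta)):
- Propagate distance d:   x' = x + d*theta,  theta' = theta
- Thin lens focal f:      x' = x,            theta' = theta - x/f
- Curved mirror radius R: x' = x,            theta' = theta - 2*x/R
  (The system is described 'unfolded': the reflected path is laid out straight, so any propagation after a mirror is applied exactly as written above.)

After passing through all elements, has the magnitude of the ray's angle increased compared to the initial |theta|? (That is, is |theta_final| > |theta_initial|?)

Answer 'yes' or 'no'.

Answer: yes

Derivation:
Initial: x=3.0000 theta=0.2000
After 1 (propagate distance d=37): x=10.4000 theta=0.2000
After 2 (thin lens f=22): x=10.4000 theta=-3/11 (≈-0.2727)
After 3 (propagate distance d=30): x=122/55 (≈2.2182) theta=-3/11 (≈-0.2727)
After 4 (thin lens f=44): x=122/55 (≈2.2182) theta=-391/1210 (≈-0.3231)
After 5 (propagate distance d=40): x=-6478/605 (≈-10.7074) theta=-391/1210 (≈-0.3231)
After 6 (thin lens f=14): x=-6478/605 (≈-10.7074) theta=3741/8470 (≈0.4417)
After 7 (propagate distance d=28): x=1004/605 (≈1.6595) theta=3741/8470 (≈0.4417)
After 8 (thin lens f=57): x=1004/605 (≈1.6595) theta=199181/482790 (≈0.4126)
After 9 (propagate distance d=39 (to screen)): x=2856417/160930 (≈17.7494) theta=199181/482790 (≈0.4126)
|theta_initial|=0.2000 |theta_final|=199181/482790 (≈0.4126) -> increased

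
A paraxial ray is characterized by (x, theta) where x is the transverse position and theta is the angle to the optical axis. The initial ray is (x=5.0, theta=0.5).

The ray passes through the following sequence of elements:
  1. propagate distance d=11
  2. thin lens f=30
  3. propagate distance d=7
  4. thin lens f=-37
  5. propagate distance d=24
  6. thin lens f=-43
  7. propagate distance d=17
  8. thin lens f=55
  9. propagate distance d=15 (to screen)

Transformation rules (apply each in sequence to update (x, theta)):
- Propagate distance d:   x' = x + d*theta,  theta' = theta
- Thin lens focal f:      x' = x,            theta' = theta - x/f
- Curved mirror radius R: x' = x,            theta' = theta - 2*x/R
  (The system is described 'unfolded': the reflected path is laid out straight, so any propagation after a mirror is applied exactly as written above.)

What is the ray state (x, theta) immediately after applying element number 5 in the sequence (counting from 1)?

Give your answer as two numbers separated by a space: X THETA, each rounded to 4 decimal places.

Answer: 22.6419 0.4622

Derivation:
Initial: x=5.0000 theta=0.5000
After 1 (propagate distance d=11): x=10.5000 theta=0.5000
After 2 (thin lens f=30): x=10.5000 theta=0.1500
After 3 (propagate distance d=7): x=11.5500 theta=0.1500
After 4 (thin lens f=-37): x=11.5500 theta=171/370 (≈0.4622)
After 5 (propagate distance d=24): x=3351/148 (≈22.6419) theta=171/370 (≈0.4622)
Rounded to 4 decimal places: x = 22.6419, theta = 0.4622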